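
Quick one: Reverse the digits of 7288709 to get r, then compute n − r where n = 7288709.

Reverse of 7288709 is 9078827.
7288709 − 9078827 = -1790118

-1790118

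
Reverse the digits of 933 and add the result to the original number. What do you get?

1272

Reverse of 933 is 339.
933 + 339 = 1272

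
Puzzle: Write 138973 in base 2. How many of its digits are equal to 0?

7

138973 in base 2 is 100001111011011101.
The digit 0 appears 7 times.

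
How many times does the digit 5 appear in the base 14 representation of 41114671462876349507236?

41114671462876349507236 in base 14 is 6C459422A9BC22BA4004.
The digit 5 appears 1 time.

1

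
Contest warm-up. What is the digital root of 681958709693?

6+8+1+9+5+8+7+0+9+6+9+3 = 71
7+1 = 8

8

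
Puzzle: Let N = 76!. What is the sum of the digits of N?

76! = 1885494701666050254987932260861146558230394535379329335672487982961844043495537923117729972224000000000000000000
Sum of its 112 digits: 441.

441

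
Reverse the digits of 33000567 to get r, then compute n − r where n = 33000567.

Reverse of 33000567 is 76500033.
33000567 − 76500033 = -43499466

-43499466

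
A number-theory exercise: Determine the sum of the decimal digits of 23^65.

362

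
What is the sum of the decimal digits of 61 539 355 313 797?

6+1+5+3+9+3+5+5+3+1+3+7+9+7 = 67

67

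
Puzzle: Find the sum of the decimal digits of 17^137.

17^137 = 3728225982844363781861724425971421229162457931028002814263570949119583604823620976232351255290005466648976059071292113794375721986638323744243939139560361849062298463377
Sum of its 169 digits: 746.

746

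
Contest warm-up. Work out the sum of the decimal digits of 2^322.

2^322 = 8543948143683640329580086824678208458410818089426611079788166431288878903122562200091848347746304
Sum of its 97 digits: 439.

439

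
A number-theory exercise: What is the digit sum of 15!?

45

15! = 1307674368000
Sum of its 13 digits: 45.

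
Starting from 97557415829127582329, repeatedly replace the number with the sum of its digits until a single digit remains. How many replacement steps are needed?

2

97557415829127582329 → 101 → 2 (2 steps)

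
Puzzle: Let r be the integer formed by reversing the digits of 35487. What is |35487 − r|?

Reverse of 35487 is 78453.
|35487 − 78453| = 42966

42966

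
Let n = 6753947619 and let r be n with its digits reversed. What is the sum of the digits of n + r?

42

Reversal of 6753947619 is 9167493576; 6753947619 + 9167493576 = 15921441195.
Digit sum of 15921441195: 1+5+9+2+1+4+4+1+1+9+5 = 42.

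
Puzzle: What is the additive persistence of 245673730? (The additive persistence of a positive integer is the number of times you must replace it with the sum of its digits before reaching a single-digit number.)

3

245673730 → 37 → 10 → 1 (3 steps)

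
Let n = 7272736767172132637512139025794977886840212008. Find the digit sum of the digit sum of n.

6

First digit sum: 204.
2+0+4 = 6.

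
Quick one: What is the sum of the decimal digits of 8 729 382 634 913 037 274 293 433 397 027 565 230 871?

177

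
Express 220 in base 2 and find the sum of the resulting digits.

5

220 in base 2 is 11011100.
Digit sum: 1+1+0+1+1+1+0+0 = 5.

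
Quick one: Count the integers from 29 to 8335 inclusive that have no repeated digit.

4429

The integers in [29, 8335] that have no repeated digit: 29, 30, 31, 32, 34, 35, …, 8327, 8329.
4429 qualify.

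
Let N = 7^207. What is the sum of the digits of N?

820

7^207 = 8615773691943899650986589643014454171848473996172844739016318215226539579881879207613030381830302398070501833741646749213850513729778215737863236621587834528384934525433983543
Sum of its 175 digits: 820.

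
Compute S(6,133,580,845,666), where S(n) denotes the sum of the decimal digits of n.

61

6+1+3+3+5+8+0+8+4+5+6+6+6 = 61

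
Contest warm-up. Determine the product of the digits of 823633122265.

8×2×3×6×3×3×1×2×2×2×6×5 = 622080

622080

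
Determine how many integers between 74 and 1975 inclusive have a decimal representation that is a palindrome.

102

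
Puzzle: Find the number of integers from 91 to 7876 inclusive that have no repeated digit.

4121

The integers in [91, 7876] that have no repeated digit: 91, 92, 93, 94, 95, 96, …, 7865, 7869.
4121 qualify.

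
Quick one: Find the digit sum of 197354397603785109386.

1+9+7+3+5+4+3+9+7+6+0+3+7+8+5+1+0+9+3+8+6 = 104

104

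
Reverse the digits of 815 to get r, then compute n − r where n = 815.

Reverse of 815 is 518.
815 − 518 = 297

297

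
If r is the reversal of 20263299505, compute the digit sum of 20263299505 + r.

Reversal of 20263299505 is 50599236202; 20263299505 + 50599236202 = 70862535707.
Digit sum of 70862535707: 7+0+8+6+2+5+3+5+7+0+7 = 50.

50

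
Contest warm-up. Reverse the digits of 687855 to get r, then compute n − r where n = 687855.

129069

Reverse of 687855 is 558786.
687855 − 558786 = 129069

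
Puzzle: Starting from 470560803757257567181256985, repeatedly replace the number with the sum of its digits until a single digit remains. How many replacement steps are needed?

3

470560803757257567181256985 → 129 → 12 → 3 (3 steps)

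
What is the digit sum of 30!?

117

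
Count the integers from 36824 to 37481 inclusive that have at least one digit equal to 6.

269

The integers in [36824, 37481] that have at least one digit equal to 6: 36824, 36825, 36826, 36827, 36828, 36829, …, 37469, 37476.
269 qualify.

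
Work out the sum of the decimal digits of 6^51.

216

6^51 = 4849687664788584363858837602739217760256
Sum of its 40 digits: 216.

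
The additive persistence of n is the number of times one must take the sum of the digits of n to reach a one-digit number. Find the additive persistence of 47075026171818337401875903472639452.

3

47075026171818337401875903472639452 → 149 → 14 → 5 (3 steps)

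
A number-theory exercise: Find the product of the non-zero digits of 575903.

5×7×5×9×3 = 4725

4725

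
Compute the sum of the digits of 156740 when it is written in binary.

6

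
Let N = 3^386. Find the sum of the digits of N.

837

3^386 = 14750417802530881072502094739885371662770122409906339715534686344248119850156447628362069360986269022056164766032427956749652735167596646914112360848363277501476652958394736238608965129
Sum of its 185 digits: 837.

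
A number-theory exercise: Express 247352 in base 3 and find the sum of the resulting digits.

247352 in base 3 is 110120022012.
Digit sum: 1+1+0+1+2+0+0+2+2+0+1+2 = 12.

12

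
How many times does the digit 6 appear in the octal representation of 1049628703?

1

1049628703 in base 8 is 7644010037.
The digit 6 appears 1 time.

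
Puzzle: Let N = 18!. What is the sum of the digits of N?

54

18! = 6402373705728000
Sum of its 16 digits: 54.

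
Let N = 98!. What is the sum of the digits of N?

639

98! = 9426890448883247745626185743057242473809693764078951663494238777294707070023223798882976159207729119823605850588608460429412647567360000000000000000000000
Sum of its 154 digits: 639.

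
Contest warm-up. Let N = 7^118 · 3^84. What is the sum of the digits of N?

567

7^118 · 3^84 = 63060022030201816439304515684835437109628903697303309762161397053507552913872413684129032444682653113597980216472288139091927063072155300769
Sum of its 140 digits: 567.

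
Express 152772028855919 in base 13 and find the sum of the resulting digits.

47

152772028855919 in base 13 is 6732457123205.
Digit sum: 6+7+3+2+4+5+7+1+2+3+2+0+5 = 47.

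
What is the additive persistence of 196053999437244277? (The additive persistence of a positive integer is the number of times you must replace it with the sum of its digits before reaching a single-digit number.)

3

196053999437244277 → 91 → 10 → 1 (3 steps)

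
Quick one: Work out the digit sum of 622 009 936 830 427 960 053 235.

94

6+2+2+0+0+9+9+3+6+8+3+0+4+2+7+9+6+0+0+5+3+2+3+5 = 94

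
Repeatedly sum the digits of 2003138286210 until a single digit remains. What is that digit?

9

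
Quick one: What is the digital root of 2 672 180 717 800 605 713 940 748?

4

2+6+7+2+1+8+0+7+1+7+8+0+0+6+0+5+7+1+3+9+4+0+7+4+8 = 103
1+0+3 = 4
(Equivalently, 2 672 180 717 800 605 713 940 748 mod 9 = 4.)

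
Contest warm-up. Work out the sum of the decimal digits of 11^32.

11^32 = 2111377674535255285545615254209921
Sum of its 34 digits: 139.

139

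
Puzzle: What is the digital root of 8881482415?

8+8+8+1+4+8+2+4+1+5 = 49
4+9 = 13
1+3 = 4

4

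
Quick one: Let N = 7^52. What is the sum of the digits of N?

196

7^52 = 88124787089723195184393736687912818113311201
Sum of its 44 digits: 196.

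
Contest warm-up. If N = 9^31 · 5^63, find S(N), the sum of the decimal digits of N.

9^31 · 5^63 = 41364527306549649232609124550126729336074760112751391716301441192626953125
Sum of its 74 digits: 288.

288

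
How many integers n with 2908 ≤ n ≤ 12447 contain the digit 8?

The integers in [2908, 12447] that contain the digit 8: 2908, 2918, 2928, 2938, 2948, 2958, …, 12428, 12438.
3267 qualify.

3267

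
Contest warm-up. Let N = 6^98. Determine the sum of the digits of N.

360

6^98 = 18147739541668636280463618532168272792698436402026524209529776843597142818816
Sum of its 77 digits: 360.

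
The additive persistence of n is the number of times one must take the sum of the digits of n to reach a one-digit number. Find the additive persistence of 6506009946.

6506009946 → 45 → 9 (2 steps)

2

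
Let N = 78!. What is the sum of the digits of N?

423

78! = 11324281178206297831457521158732046228731749579488251990048962825668835325234200766245086213177344000000000000000000
Sum of its 116 digits: 423.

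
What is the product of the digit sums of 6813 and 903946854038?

S(6813) = 6+8+1+3 = 18.
S(903946854038) = 9+0+3+9+4+6+8+5+4+0+3+8 = 59.
18 · 59 = 1062.

1062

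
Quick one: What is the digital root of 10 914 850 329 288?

6

1+0+9+1+4+8+5+0+3+2+9+2+8+8 = 60
6+0 = 6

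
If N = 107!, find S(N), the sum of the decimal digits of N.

594

107! = 12265202031961379393517517010387338887131568154382945052653251412013535324922144249034658613287059061933743916719318560380966506520420000368175349760000000000000000000000000
Sum of its 173 digits: 594.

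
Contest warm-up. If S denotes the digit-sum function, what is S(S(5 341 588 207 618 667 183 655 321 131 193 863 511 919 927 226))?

2

First digit sum: 200.
2+0+0 = 2.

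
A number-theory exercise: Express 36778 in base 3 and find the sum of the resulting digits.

10

36778 in base 3 is 1212110011.
Digit sum: 1+2+1+2+1+1+0+0+1+1 = 10.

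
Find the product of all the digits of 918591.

9×1×8×5×9×1 = 3240

3240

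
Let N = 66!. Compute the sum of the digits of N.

351

66! = 544344939077443064003729240247842752644293064388798874532860126869671081148416000000000000000
Sum of its 93 digits: 351.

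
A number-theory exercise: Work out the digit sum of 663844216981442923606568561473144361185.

172

6+6+3+8+4+4+2+1+6+9+8+1+4+4+2+9+2+3+6+0+6+5+6+8+5+6+1+4+7+3+1+4+4+3+6+1+1+8+5 = 172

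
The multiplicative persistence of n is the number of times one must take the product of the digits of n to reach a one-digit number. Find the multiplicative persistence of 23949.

23949 → 1944 → 144 → 16 → 6 (4 steps)

4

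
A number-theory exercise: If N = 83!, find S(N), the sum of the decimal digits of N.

83! = 39455239697206586511897471180120610571436503407643446275224357528369751562996629334879591940103770870906880000000000000000000
Sum of its 125 digits: 486.

486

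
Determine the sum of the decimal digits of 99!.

648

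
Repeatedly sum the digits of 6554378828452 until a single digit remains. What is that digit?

6+5+5+4+3+7+8+8+2+8+4+5+2 = 67
6+7 = 13
1+3 = 4

4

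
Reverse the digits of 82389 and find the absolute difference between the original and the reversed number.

Reverse of 82389 is 98328.
|82389 − 98328| = 15939

15939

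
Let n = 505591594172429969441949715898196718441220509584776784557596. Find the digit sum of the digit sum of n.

7

First digit sum: 313.
3+1+3 = 7.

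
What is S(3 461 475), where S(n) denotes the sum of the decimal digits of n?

30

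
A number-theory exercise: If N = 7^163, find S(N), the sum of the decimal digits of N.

628

7^163 = 563612377803792947265531140820894868575250234922636559494929282232990194987864746914004563069661276174010417776269913283230247777223328343
Sum of its 138 digits: 628.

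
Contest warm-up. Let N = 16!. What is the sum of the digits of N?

63

16! = 20922789888000
Sum of its 14 digits: 63.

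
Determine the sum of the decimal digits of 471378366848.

4+7+1+3+7+8+3+6+6+8+4+8 = 65

65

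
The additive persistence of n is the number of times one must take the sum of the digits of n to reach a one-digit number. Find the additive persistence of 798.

2

798 → 24 → 6 (2 steps)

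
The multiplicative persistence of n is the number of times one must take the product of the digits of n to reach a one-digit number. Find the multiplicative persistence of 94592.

2

94592 → 3240 → 0 (2 steps)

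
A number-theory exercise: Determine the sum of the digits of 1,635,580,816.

1+6+3+5+5+8+0+8+1+6 = 43

43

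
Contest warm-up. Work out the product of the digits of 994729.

40824

9×9×4×7×2×9 = 40824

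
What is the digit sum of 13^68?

13^68 = 5599483340338967015396973417457468966536382080197551009346307518298472575121
Sum of its 76 digits: 358.

358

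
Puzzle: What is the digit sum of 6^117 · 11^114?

1008

6^117 · 11^114 = 578711886822292983549527637494053464268242270666221219704287661078292564313388125860399865081597169649672813328566649866715816813248804397417632569333608756537542329766299883970064025585472834745243254575333376
Sum of its 210 digits: 1008.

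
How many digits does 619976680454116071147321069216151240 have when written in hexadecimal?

30

619976680454116071147321069216151240 in base 16 is 776735D882A0E0E6A70AAD71CB36C8, which has 30 digits.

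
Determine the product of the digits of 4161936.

3888

4×1×6×1×9×3×6 = 3888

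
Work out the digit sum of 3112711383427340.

3+1+1+2+7+1+1+3+8+3+4+2+7+3+4+0 = 50

50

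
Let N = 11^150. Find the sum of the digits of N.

685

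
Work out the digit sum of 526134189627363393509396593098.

147

5+2+6+1+3+4+1+8+9+6+2+7+3+6+3+3+9+3+5+0+9+3+9+6+5+9+3+0+9+8 = 147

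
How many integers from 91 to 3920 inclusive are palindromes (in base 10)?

The integers in [91, 3920] that are palindromes (in base 10): 99, 101, 111, 121, 131, 141, …, 3773, 3883.
120 qualify.

120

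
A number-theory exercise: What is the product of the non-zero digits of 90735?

9×7×3×5 = 945

945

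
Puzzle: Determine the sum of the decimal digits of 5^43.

149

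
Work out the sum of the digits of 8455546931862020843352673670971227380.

161

8+4+5+5+5+4+6+9+3+1+8+6+2+0+2+0+8+4+3+3+5+2+6+7+3+6+7+0+9+7+1+2+2+7+3+8+0 = 161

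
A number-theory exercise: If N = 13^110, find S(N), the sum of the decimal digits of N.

565

13^110 = 341797399186042035027394120631466321910287364497286886852738358841330579862013991380742233214225094764227736945196195797849
Sum of its 123 digits: 565.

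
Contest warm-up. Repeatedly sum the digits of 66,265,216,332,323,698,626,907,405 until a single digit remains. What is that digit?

4

6+6+2+6+5+2+1+6+3+3+2+3+2+3+6+9+8+6+2+6+9+0+7+4+0+5 = 112
1+1+2 = 4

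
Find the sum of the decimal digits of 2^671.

2^671 = 9797766621314684873895700802803279209044463565243731922466831101232640732633100491228823617617764419367505179450247842283955649007454149170085442756585554871624752266571753841250508572690789992495054848
Sum of its 202 digits: 905.

905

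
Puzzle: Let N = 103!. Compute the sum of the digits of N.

103! = 99029007164861804075467152545817733490901658221144924830052805546998766658416222832141441073883538492653516385977292093222882134415149891584000000000000000000000000
Sum of its 164 digits: 621.

621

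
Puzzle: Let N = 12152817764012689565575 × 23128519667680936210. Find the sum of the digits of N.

12152817764012689565575 × 23128519667680936210 = 281076684672709749124014548888214186970750
Sum of its 42 digits: 196.

196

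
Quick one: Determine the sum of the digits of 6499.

28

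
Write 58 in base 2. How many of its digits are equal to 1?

58 in base 2 is 111010.
The digit 1 appears 4 times.

4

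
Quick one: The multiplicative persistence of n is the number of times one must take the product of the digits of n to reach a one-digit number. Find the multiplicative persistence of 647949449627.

647949449627 → 658409472 → 0 (2 steps)

2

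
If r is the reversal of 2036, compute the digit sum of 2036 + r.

22

Reversal of 2036 is 6302; 2036 + 6302 = 8338.
Digit sum of 8338: 8+3+3+8 = 22.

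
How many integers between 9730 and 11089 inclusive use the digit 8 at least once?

424

The integers in [9730, 11089] that use the digit 8 at least once: 9738, 9748, 9758, 9768, 9778, 9780, …, 11088, 11089.
424 qualify.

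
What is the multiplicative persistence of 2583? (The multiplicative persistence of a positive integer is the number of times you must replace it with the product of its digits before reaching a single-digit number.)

2583 → 240 → 0 (2 steps)

2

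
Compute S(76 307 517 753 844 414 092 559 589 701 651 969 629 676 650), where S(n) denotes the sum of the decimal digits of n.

7+6+3+0+7+5+1+7+7+5+3+8+4+4+4+1+4+0+9+2+5+5+9+5+8+9+7+0+1+6+5+1+9+6+9+6+2+9+6+7+6+6+5+0 = 219

219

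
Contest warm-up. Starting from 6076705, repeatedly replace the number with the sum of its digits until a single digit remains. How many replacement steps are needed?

6076705 → 31 → 4 (2 steps)

2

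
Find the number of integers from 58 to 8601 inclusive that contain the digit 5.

3079

The integers in [58, 8601] that contain the digit 5: 58, 59, 65, 75, 85, 95, …, 8598, 8599.
3079 qualify.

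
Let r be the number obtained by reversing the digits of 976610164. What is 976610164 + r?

Reverse of 976610164 is 461016679.
976610164 + 461016679 = 1437626843

1437626843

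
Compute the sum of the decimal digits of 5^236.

808

5^236 = 905567907882671236750911929088779178068253119813913818958261488993550131859284511473953145196095809945395243929687782965588273287327325533624389208853244781494140625
Sum of its 165 digits: 808.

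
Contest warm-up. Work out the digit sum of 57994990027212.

5+7+9+9+4+9+9+0+0+2+7+2+1+2 = 66

66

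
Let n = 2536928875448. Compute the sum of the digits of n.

71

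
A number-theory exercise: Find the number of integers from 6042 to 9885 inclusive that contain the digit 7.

The integers in [6042, 9885] that contain the digit 7: 6047, 6057, 6067, 6070, 6071, 6072, …, 9878, 9879.
1788 qualify.

1788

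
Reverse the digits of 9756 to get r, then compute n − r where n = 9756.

Reverse of 9756 is 6579.
9756 − 6579 = 3177

3177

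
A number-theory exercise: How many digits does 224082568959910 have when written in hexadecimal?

12

224082568959910 in base 16 is CBCD49EC57A6, which has 12 digits.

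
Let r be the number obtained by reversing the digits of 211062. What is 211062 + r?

471174

Reverse of 211062 is 260112.
211062 + 260112 = 471174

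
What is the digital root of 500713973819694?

9

5+0+0+7+1+3+9+7+3+8+1+9+6+9+4 = 72
7+2 = 9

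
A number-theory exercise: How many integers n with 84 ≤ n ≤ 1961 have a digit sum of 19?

96

The integers in [84, 1961] that have a digit sum of 19: 199, 289, 298, 379, 388, 397, …, 1945, 1954.
96 qualify.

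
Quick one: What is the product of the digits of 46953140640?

0

4×6×9×5×3×1×4×0×6×4×0 = 0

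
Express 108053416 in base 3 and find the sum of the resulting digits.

18

108053416 in base 3 is 21112022200102101.
Digit sum: 2+1+1+1+2+0+2+2+2+0+0+1+0+2+1+0+1 = 18.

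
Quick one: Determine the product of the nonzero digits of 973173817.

9×7×3×1×7×3×8×1×7 = 222264

222264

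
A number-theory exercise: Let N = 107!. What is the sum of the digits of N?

107! = 12265202031961379393517517010387338887131568154382945052653251412013535324922144249034658613287059061933743916719318560380966506520420000368175349760000000000000000000000000
Sum of its 173 digits: 594.

594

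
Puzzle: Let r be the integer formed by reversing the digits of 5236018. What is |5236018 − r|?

Reverse of 5236018 is 8106325.
|5236018 − 8106325| = 2870307

2870307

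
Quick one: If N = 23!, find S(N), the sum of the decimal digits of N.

99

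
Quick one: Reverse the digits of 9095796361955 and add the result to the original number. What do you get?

Reverse of 9095796361955 is 5591636975909.
9095796361955 + 5591636975909 = 14687433337864

14687433337864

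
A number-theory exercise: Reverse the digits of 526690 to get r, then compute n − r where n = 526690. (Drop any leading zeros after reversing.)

430065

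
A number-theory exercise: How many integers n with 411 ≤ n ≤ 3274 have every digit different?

1581

The integers in [411, 3274] that have every digit different: 412, 413, 415, 416, 417, 418, …, 3271, 3274.
1581 qualify.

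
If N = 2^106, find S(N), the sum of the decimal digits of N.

2^106 = 81129638414606681695789005144064
Sum of its 32 digits: 142.

142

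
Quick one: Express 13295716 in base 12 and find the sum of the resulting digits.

13295716 in base 12 is 4552344.
Digit sum: 4+5+5+2+3+4+4 = 27.

27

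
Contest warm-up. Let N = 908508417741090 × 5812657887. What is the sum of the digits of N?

126

908508417741090 × 5812657887 = 5280848619788637512476830
Sum of its 25 digits: 126.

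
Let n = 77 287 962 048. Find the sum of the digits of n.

60

7+7+2+8+7+9+6+2+0+4+8 = 60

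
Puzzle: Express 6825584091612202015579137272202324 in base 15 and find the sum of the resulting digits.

184

6825584091612202015579137272202324 in base 15 is 8020B7393A9A4C838AEA3820A2819.
Digit sum: 8+0+2+0+11+7+3+9+3+10+9+10+4+12+8+3+8+10+14+10+3+8+2+0+10+2+8+1+9 = 184.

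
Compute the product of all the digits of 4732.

168

4×7×3×2 = 168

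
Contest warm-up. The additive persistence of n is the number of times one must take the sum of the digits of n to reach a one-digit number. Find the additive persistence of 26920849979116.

3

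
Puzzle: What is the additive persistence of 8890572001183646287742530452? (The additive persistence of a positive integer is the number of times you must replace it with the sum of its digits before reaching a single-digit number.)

8890572001183646287742530452 → 117 → 9 (2 steps)

2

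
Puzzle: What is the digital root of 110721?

1+1+0+7+2+1 = 12
1+2 = 3
(Equivalently, 110721 mod 9 = 3.)

3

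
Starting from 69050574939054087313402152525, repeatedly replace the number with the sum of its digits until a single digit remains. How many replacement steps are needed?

2

69050574939054087313402152525 → 114 → 6 (2 steps)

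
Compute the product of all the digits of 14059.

0

1×4×0×5×9 = 0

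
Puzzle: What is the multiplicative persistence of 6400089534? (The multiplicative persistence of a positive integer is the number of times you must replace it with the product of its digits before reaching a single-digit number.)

1

6400089534 → 0 (1 step)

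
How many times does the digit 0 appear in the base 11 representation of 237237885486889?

1

237237885486889 in base 11 is 6965602763A991.
The digit 0 appears 1 time.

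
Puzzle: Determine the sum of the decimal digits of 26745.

24

2+6+7+4+5 = 24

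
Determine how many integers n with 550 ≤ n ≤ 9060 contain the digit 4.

2993

The integers in [550, 9060] that contain the digit 4: 554, 564, 574, 584, 594, 604, …, 9049, 9054.
2993 qualify.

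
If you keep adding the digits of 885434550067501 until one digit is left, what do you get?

7

8+8+5+4+3+4+5+5+0+0+6+7+5+0+1 = 61
6+1 = 7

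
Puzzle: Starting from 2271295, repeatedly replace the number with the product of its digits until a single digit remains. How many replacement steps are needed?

2

2271295 → 2520 → 0 (2 steps)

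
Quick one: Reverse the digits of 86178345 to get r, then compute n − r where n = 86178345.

31791177

Reverse of 86178345 is 54387168.
86178345 − 54387168 = 31791177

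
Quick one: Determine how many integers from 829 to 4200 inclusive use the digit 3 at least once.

1615

The integers in [829, 4200] that use the digit 3 at least once: 830, 831, 832, 833, 834, 835, …, 4183, 4193.
1615 qualify.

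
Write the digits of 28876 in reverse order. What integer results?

Reversing 28876 gives 67882.

67882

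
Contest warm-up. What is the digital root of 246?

2+4+6 = 12
1+2 = 3
(Equivalently, 246 mod 9 = 3.)

3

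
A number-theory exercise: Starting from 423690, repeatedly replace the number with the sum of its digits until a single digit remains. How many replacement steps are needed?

2

423690 → 24 → 6 (2 steps)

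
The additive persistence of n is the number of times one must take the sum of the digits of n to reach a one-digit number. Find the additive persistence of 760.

2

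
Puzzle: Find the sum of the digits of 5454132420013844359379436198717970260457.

172

5+4+5+4+1+3+2+4+2+0+0+1+3+8+4+4+3+5+9+3+7+9+4+3+6+1+9+8+7+1+7+9+7+0+2+6+0+4+5+7 = 172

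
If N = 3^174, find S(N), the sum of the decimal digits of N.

387

3^174 = 104495676331778315966103878903450701989608781073244439950619431748912396904023371769
Sum of its 84 digits: 387.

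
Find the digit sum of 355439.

29

3+5+5+4+3+9 = 29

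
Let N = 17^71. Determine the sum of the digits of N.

386

17^71 = 2300771122759378216336589429524308027851797348154254064450486076730672752491528319986033
Sum of its 88 digits: 386.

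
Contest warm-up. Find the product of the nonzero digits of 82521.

8×2×5×2×1 = 160

160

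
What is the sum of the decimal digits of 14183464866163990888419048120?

1+4+1+8+3+4+6+4+8+6+6+1+6+3+9+9+0+8+8+8+4+1+9+0+4+8+1+2+0 = 132

132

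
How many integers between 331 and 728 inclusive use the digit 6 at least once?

The integers in [331, 728] that use the digit 6 at least once: 336, 346, 356, 360, 361, 362, …, 716, 726.
157 qualify.

157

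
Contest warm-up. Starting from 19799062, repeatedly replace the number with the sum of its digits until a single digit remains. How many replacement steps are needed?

19799062 → 43 → 7 (2 steps)

2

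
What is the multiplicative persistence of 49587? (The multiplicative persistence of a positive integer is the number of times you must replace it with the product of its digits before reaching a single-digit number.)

49587 → 10080 → 0 (2 steps)

2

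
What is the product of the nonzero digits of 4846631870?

4×8×4×6×6×3×1×8×7 = 774144

774144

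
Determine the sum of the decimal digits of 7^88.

277

7^88 = 233683216210633558353880137011125430143959282107856711392134007594290612801
Sum of its 75 digits: 277.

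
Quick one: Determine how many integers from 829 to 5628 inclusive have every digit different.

2437

The integers in [829, 5628] that have every digit different: 829, 830, 831, 832, 834, 835, …, 5627, 5628.
2437 qualify.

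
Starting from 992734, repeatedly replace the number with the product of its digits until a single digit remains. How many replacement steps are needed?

992734 → 13608 → 0 (2 steps)

2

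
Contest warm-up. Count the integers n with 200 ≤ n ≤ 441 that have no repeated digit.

176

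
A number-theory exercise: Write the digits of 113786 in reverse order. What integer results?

Reversing 113786 gives 687311.

687311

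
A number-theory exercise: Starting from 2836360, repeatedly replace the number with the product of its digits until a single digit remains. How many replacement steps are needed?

1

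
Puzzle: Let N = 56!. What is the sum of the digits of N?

333

56! = 710998587804863451854045647463724949736497978881168458687447040000000000000
Sum of its 75 digits: 333.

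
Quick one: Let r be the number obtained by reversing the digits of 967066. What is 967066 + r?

Reverse of 967066 is 660769.
967066 + 660769 = 1627835

1627835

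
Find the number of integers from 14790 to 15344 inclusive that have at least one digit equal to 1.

The integers in [14790, 15344] that have at least one digit equal to 1: 14790, 14791, 14792, 14793, 14794, 14795, …, 15343, 15344.
555 qualify.

555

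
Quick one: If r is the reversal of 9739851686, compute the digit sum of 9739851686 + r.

Reversal of 9739851686 is 6861589379; 9739851686 + 6861589379 = 16601441065.
Digit sum of 16601441065: 1+6+6+0+1+4+4+1+0+6+5 = 34.

34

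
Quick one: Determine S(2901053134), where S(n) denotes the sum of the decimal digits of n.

2+9+0+1+0+5+3+1+3+4 = 28

28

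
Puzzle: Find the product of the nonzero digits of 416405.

480

4×1×6×4×5 = 480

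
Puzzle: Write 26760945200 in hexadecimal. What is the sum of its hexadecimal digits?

26760945200 in base 16 is 63B139E30.
Digit sum: 6+3+11+1+3+9+14+3+0 = 50.

50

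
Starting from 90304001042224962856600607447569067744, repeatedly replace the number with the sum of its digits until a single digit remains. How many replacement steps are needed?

3

90304001042224962856600607447569067744 → 149 → 14 → 5 (3 steps)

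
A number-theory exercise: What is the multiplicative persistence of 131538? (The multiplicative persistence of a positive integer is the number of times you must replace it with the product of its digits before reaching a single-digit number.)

131538 → 360 → 0 (2 steps)

2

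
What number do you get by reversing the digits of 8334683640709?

9070463864338

Reversing 8334683640709 gives 9070463864338.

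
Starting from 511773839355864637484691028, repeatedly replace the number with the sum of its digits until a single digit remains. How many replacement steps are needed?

511773839355864637484691028 → 133 → 7 (2 steps)

2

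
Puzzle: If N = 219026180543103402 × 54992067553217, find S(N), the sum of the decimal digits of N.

129

219026180543103402 × 54992067553217 = 12044702516349445192225968744234
Sum of its 32 digits: 129.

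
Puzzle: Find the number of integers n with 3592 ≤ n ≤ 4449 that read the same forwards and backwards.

9

The integers in [3592, 4449] that read the same forwards and backwards: 3663, 3773, 3883, 3993, 4004, 4114, 4224, 4334, 4444.
9 qualify.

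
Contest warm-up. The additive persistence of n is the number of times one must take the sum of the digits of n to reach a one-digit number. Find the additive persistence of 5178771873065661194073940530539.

2

5178771873065661194073940530539 → 140 → 5 (2 steps)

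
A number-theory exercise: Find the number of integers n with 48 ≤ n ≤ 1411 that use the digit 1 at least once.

669

The integers in [48, 1411] that use the digit 1 at least once: 51, 61, 71, 81, 91, 100, …, 1410, 1411.
669 qualify.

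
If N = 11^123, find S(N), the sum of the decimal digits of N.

575

11^123 = 123395770596531812493410927243772008839270551392636157245043399555033873695498944033685744880228647820885994029380743132631072531
Sum of its 129 digits: 575.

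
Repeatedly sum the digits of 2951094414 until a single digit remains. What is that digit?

3

2+9+5+1+0+9+4+4+1+4 = 39
3+9 = 12
1+2 = 3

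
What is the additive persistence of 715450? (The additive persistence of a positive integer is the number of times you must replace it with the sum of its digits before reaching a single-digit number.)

715450 → 22 → 4 (2 steps)

2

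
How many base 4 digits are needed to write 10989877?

10989877 in base 4 is 221323010311, which has 12 digits.

12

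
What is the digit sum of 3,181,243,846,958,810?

71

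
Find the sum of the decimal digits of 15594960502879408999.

1+5+5+9+4+9+6+0+5+0+2+8+7+9+4+0+8+9+9+9 = 109

109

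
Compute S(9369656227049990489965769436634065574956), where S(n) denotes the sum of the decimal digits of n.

9+3+6+9+6+5+6+2+2+7+0+4+9+9+9+0+4+8+9+9+6+5+7+6+9+4+3+6+6+3+4+0+6+5+5+7+4+9+5+6 = 222

222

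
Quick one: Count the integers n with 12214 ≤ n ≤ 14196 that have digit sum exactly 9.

43

The integers in [12214, 14196] that have digit sum exactly 9: 12222, 12231, 12240, 12303, 12312, 12321, …, 14121, 14130.
43 qualify.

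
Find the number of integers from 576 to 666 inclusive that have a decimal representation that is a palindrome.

The integers in [576, 666] that have a decimal representation that is a palindrome: 585, 595, 606, 616, 626, 636, 646, 656, 666.
9 qualify.

9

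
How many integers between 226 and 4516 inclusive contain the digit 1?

1866

The integers in [226, 4516] that contain the digit 1: 231, 241, 251, 261, 271, 281, …, 4515, 4516.
1866 qualify.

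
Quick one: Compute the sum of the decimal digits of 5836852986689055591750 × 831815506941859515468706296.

5836852986689055591750 × 831815506941859515468706296 = 4855184826067863567618680774641257551397230658000
Sum of its 49 digits: 225.

225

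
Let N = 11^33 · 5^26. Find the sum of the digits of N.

236

11^33 · 5^26 = 34608176976275158138575803930027978122234344482421875
Sum of its 53 digits: 236.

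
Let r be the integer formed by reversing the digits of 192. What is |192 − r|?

99

Reverse of 192 is 291.
|192 − 291| = 99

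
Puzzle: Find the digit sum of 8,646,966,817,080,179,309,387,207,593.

142

8+6+4+6+9+6+6+8+1+7+0+8+0+1+7+9+3+0+9+3+8+7+2+0+7+5+9+3 = 142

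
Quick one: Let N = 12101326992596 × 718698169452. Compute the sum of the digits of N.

12101326992596 × 718698169452 = 8697201557518821557377392
Sum of its 25 digits: 123.

123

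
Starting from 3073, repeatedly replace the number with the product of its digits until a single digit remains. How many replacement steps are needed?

3073 → 0 (1 step)

1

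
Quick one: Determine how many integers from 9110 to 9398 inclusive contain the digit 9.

289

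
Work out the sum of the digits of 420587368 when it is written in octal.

26

420587368 in base 8 is 3104323550.
Digit sum: 3+1+0+4+3+2+3+5+5+0 = 26.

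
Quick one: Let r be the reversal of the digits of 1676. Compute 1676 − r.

-5085

Reverse of 1676 is 6761.
1676 − 6761 = -5085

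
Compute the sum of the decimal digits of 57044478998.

65

5+7+0+4+4+4+7+8+9+9+8 = 65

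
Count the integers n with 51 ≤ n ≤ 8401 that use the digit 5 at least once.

2967

The integers in [51, 8401] that use the digit 5 at least once: 51, 52, 53, 54, 55, 56, …, 8385, 8395.
2967 qualify.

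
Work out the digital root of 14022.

9

1+4+0+2+2 = 9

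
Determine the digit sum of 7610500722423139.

7+6+1+0+5+0+0+7+2+2+4+2+3+1+3+9 = 52

52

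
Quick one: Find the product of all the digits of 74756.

7×4×7×5×6 = 5880

5880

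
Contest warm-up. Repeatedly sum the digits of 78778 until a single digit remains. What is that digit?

7+8+7+7+8 = 37
3+7 = 10
1+0 = 1

1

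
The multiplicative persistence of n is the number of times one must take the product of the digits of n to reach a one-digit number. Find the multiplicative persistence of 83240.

83240 → 0 (1 step)

1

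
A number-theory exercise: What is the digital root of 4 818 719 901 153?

3

4+8+1+8+7+1+9+9+0+1+1+5+3 = 57
5+7 = 12
1+2 = 3
(Equivalently, 4 818 719 901 153 mod 9 = 3.)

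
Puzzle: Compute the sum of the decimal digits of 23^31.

23^31 = 1635170022196481349560959748587682926364327
Sum of its 43 digits: 203.

203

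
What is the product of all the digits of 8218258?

8×2×1×8×2×5×8 = 10240

10240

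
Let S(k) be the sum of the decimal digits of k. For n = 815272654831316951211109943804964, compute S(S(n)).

12

First digit sum: 138.
1+3+8 = 12.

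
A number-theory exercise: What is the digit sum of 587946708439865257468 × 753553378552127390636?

587946708439865257468 × 753553378552127390636 = 443049228553463056593779010029239152269648
Sum of its 42 digits: 182.

182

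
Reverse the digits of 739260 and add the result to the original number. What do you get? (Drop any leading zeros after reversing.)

802197

Reverse of 739260 is 62937.
739260 + 62937 = 802197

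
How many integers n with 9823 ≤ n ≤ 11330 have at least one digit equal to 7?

The integers in [9823, 11330] that have at least one digit equal to 7: 9827, 9837, 9847, 9857, 9867, 9870, …, 11317, 11327.
367 qualify.

367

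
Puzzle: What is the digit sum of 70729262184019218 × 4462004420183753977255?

70729262184019218 × 4462004420183753977255 = 315594280501429387315568759008854886590
Sum of its 39 digits: 186.

186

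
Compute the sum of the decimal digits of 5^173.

5^173 = 8352389719038111394189176459848380871297490250328277181131054663001245753084782370845307042372951400466263294219970703125
Sum of its 121 digits: 506.

506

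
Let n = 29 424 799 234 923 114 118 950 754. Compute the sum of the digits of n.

115

2+9+4+2+4+7+9+9+2+3+4+9+2+3+1+1+4+1+1+8+9+5+0+7+5+4 = 115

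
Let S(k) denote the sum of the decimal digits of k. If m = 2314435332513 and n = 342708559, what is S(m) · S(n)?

S(2314435332513) = 2+3+1+4+4+3+5+3+3+2+5+1+3 = 39.
S(342708559) = 3+4+2+7+0+8+5+5+9 = 43.
39 · 43 = 1677.

1677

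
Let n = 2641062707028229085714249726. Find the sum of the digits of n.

113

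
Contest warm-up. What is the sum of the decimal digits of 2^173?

2^173 = 11972621413014756705924586149611790497021399392059392
Sum of its 53 digits: 230.

230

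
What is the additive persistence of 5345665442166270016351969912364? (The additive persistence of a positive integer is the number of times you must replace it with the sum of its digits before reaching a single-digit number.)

2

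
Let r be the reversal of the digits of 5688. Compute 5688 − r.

Reverse of 5688 is 8865.
5688 − 8865 = -3177

-3177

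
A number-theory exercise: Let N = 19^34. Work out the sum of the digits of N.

172

19^34 = 30034640110980377619945846078500632729311721
Sum of its 44 digits: 172.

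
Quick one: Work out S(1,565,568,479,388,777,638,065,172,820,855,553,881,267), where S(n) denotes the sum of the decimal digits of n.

1+5+6+5+5+6+8+4+7+9+3+8+8+7+7+7+6+3+8+0+6+5+1+7+2+8+2+0+8+5+5+5+5+3+8+8+1+2+6+7 = 207

207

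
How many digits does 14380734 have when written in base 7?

9

14380734 in base 7 is 233143224, which has 9 digits.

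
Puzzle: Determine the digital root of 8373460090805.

8

8+3+7+3+4+6+0+0+9+0+8+0+5 = 53
5+3 = 8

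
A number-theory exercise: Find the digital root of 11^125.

5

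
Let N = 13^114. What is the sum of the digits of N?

13^114 = 9762075518152546562417403479355309620079717417407010775401060266867242691438981607825378922831482931561108394891748548182365289
Sum of its 127 digits: 568.

568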